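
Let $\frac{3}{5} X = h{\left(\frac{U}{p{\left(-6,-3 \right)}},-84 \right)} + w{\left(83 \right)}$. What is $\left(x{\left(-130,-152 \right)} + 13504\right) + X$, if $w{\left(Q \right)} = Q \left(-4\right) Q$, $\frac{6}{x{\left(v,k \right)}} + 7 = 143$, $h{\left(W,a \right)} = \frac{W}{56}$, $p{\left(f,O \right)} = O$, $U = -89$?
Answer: $- \frac{277789465}{8568} \approx -32422.0$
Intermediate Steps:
$h{\left(W,a \right)} = \frac{W}{56}$ ($h{\left(W,a \right)} = W \frac{1}{56} = \frac{W}{56}$)
$x{\left(v,k \right)} = \frac{3}{68}$ ($x{\left(v,k \right)} = \frac{6}{-7 + 143} = \frac{6}{136} = 6 \cdot \frac{1}{136} = \frac{3}{68}$)
$w{\left(Q \right)} = - 4 Q^{2}$ ($w{\left(Q \right)} = - 4 Q Q = - 4 Q^{2}$)
$X = - \frac{23146595}{504}$ ($X = \frac{5 \left(\frac{\left(-89\right) \frac{1}{-3}}{56} - 4 \cdot 83^{2}\right)}{3} = \frac{5 \left(\frac{\left(-89\right) \left(- \frac{1}{3}\right)}{56} - 27556\right)}{3} = \frac{5 \left(\frac{1}{56} \cdot \frac{89}{3} - 27556\right)}{3} = \frac{5 \left(\frac{89}{168} - 27556\right)}{3} = \frac{5}{3} \left(- \frac{4629319}{168}\right) = - \frac{23146595}{504} \approx -45926.0$)
$\left(x{\left(-130,-152 \right)} + 13504\right) + X = \left(\frac{3}{68} + 13504\right) - \frac{23146595}{504} = \frac{918275}{68} - \frac{23146595}{504} = - \frac{277789465}{8568}$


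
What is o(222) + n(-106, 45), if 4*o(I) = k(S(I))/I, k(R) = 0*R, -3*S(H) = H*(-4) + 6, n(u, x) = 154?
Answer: 154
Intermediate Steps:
S(H) = -2 + 4*H/3 (S(H) = -(H*(-4) + 6)/3 = -(-4*H + 6)/3 = -(6 - 4*H)/3 = -2 + 4*H/3)
k(R) = 0
o(I) = 0 (o(I) = (0/I)/4 = (¼)*0 = 0)
o(222) + n(-106, 45) = 0 + 154 = 154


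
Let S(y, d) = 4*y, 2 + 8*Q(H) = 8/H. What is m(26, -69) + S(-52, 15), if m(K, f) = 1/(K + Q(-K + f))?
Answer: -2034068/9781 ≈ -207.96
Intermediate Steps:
Q(H) = -¼ + 1/H (Q(H) = -¼ + (8/H)/8 = -¼ + 1/H)
m(K, f) = 1/(K + (4 + K - f)/(4*(f - K))) (m(K, f) = 1/(K + (4 - (-K + f))/(4*(-K + f))) = 1/(K + (4 - (f - K))/(4*(f - K))) = 1/(K + (4 + (K - f))/(4*(f - K))) = 1/(K + (4 + K - f)/(4*(f - K))))
m(26, -69) + S(-52, 15) = 4*(26 - 1*(-69))/(-4 - 69 - 1*26 + 4*26*(26 - 1*(-69))) + 4*(-52) = 4*(26 + 69)/(-4 - 69 - 26 + 4*26*(26 + 69)) - 208 = 4*95/(-4 - 69 - 26 + 4*26*95) - 208 = 4*95/(-4 - 69 - 26 + 9880) - 208 = 4*95/9781 - 208 = 4*(1/9781)*95 - 208 = 380/9781 - 208 = -2034068/9781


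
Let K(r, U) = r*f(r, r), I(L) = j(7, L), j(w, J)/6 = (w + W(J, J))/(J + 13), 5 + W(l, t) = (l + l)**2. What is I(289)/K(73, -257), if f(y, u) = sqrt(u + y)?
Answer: 501129*sqrt(146)/804679 ≈ 7.5249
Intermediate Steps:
W(l, t) = -5 + 4*l**2 (W(l, t) = -5 + (l + l)**2 = -5 + (2*l)**2 = -5 + 4*l**2)
j(w, J) = 6*(-5 + w + 4*J**2)/(13 + J) (j(w, J) = 6*((w + (-5 + 4*J**2))/(J + 13)) = 6*((-5 + w + 4*J**2)/(13 + J)) = 6*(-5 + w + 4*J**2)/(13 + J))
I(L) = 6*(2 + 4*L**2)/(13 + L) (I(L) = 6*(-5 + 7 + 4*L**2)/(13 + L) = 6*(2 + 4*L**2)/(13 + L))
K(r, U) = sqrt(2)*r**(3/2) (K(r, U) = r*sqrt(r + r) = r*sqrt(2*r) = r*(sqrt(2)*sqrt(r)) = sqrt(2)*r**(3/2))
I(289)/K(73, -257) = (12*(1 + 2*289**2)/(13 + 289))/((sqrt(2)*73**(3/2))) = (12*(1 + 2*83521)/302)/((sqrt(2)*(73*sqrt(73)))) = (12*(1/302)*(1 + 167042))/((73*sqrt(146))) = (12*(1/302)*167043)*(sqrt(146)/10658) = 1002258*(sqrt(146)/10658)/151 = 501129*sqrt(146)/804679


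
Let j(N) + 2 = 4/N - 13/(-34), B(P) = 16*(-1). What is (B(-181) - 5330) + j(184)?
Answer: -2090910/391 ≈ -5347.6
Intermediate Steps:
B(P) = -16
j(N) = -55/34 + 4/N (j(N) = -2 + (4/N - 13/(-34)) = -2 + (4/N - 13*(-1/34)) = -2 + (4/N + 13/34) = -2 + (13/34 + 4/N) = -55/34 + 4/N)
(B(-181) - 5330) + j(184) = (-16 - 5330) + (-55/34 + 4/184) = -5346 + (-55/34 + 4*(1/184)) = -5346 + (-55/34 + 1/46) = -5346 - 624/391 = -2090910/391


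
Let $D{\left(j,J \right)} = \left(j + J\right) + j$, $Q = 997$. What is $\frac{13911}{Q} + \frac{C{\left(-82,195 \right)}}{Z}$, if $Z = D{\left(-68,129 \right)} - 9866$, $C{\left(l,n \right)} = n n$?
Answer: $\frac{11048042}{1093709} \approx 10.101$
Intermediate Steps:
$C{\left(l,n \right)} = n^{2}$
$D{\left(j,J \right)} = J + 2 j$ ($D{\left(j,J \right)} = \left(J + j\right) + j = J + 2 j$)
$Z = -9873$ ($Z = \left(129 + 2 \left(-68\right)\right) - 9866 = \left(129 - 136\right) - 9866 = -7 - 9866 = -9873$)
$\frac{13911}{Q} + \frac{C{\left(-82,195 \right)}}{Z} = \frac{13911}{997} + \frac{195^{2}}{-9873} = 13911 \cdot \frac{1}{997} + 38025 \left(- \frac{1}{9873}\right) = \frac{13911}{997} - \frac{4225}{1097} = \frac{11048042}{1093709}$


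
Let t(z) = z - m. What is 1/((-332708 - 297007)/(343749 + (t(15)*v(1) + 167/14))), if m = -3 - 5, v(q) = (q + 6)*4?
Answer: -1607223/2938670 ≈ -0.54692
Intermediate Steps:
v(q) = 24 + 4*q (v(q) = (6 + q)*4 = 24 + 4*q)
m = -8
t(z) = 8 + z (t(z) = z - 1*(-8) = z + 8 = 8 + z)
1/((-332708 - 297007)/(343749 + (t(15)*v(1) + 167/14))) = 1/((-332708 - 297007)/(343749 + ((8 + 15)*(24 + 4*1) + 167/14))) = 1/(-629715/(343749 + (23*(24 + 4) + 167*(1/14)))) = 1/(-629715/(343749 + (23*28 + 167/14))) = 1/(-629715/(343749 + (644 + 167/14))) = 1/(-629715/(343749 + 9183/14)) = 1/(-629715/4821669/14) = 1/(-629715*14/4821669) = 1/(-2938670/1607223) = -1607223/2938670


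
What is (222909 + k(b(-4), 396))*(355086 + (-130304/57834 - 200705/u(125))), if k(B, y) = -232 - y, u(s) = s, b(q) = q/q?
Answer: 56801277843653293/722925 ≈ 7.8572e+10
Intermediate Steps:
b(q) = 1
(222909 + k(b(-4), 396))*(355086 + (-130304/57834 - 200705/u(125))) = (222909 + (-232 - 1*396))*(355086 + (-130304/57834 - 200705/125)) = (222909 + (-232 - 396))*(355086 + (-130304*1/57834 - 200705*1/125)) = (222909 - 628)*(355086 + (-65152/28917 - 40141/25)) = 222281*(355086 - 1162386097/722925) = 222281*(255538160453/722925) = 56801277843653293/722925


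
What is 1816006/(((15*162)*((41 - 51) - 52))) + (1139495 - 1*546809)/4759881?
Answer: -1425779730421/119520611910 ≈ -11.929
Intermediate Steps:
1816006/(((15*162)*((41 - 51) - 52))) + (1139495 - 1*546809)/4759881 = 1816006/((2430*(-10 - 52))) + (1139495 - 546809)*(1/4759881) = 1816006/((2430*(-62))) + 592686*(1/4759881) = 1816006/(-150660) + 197562/1586627 = 1816006*(-1/150660) + 197562/1586627 = -908003/75330 + 197562/1586627 = -1425779730421/119520611910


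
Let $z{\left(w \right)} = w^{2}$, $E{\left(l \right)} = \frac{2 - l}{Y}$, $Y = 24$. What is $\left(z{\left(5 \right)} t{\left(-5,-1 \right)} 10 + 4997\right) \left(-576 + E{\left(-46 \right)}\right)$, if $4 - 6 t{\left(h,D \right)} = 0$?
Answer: $- \frac{8891834}{3} \approx -2.9639 \cdot 10^{6}$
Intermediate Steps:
$t{\left(h,D \right)} = \frac{2}{3}$ ($t{\left(h,D \right)} = \frac{2}{3} - 0 = \frac{2}{3} + 0 = \frac{2}{3}$)
$E{\left(l \right)} = \frac{1}{12} - \frac{l}{24}$ ($E{\left(l \right)} = \frac{2 - l}{24} = \left(2 - l\right) \frac{1}{24} = \frac{1}{12} - \frac{l}{24}$)
$\left(z{\left(5 \right)} t{\left(-5,-1 \right)} 10 + 4997\right) \left(-576 + E{\left(-46 \right)}\right) = \left(5^{2} \cdot \frac{2}{3} \cdot 10 + 4997\right) \left(-576 + \left(\frac{1}{12} - - \frac{23}{12}\right)\right) = \left(25 \cdot \frac{2}{3} \cdot 10 + 4997\right) \left(-576 + \left(\frac{1}{12} + \frac{23}{12}\right)\right) = \left(\frac{50}{3} \cdot 10 + 4997\right) \left(-576 + 2\right) = \left(\frac{500}{3} + 4997\right) \left(-574\right) = \frac{15491}{3} \left(-574\right) = - \frac{8891834}{3}$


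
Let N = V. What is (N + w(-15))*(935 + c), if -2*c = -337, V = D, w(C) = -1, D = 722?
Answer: 1591247/2 ≈ 7.9562e+5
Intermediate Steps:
V = 722
N = 722
c = 337/2 (c = -½*(-337) = 337/2 ≈ 168.50)
(N + w(-15))*(935 + c) = (722 - 1)*(935 + 337/2) = 721*(2207/2) = 1591247/2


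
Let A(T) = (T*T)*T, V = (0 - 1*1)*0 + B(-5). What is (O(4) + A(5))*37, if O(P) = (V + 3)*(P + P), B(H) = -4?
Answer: 4329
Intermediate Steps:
V = -4 (V = (0 - 1*1)*0 - 4 = (0 - 1)*0 - 4 = -1*0 - 4 = 0 - 4 = -4)
O(P) = -2*P (O(P) = (-4 + 3)*(P + P) = -2*P)
A(T) = T**3 (A(T) = T**2*T = T**3)
(O(4) + A(5))*37 = (-2*4 + 5**3)*37 = (-8 + 125)*37 = 117*37 = 4329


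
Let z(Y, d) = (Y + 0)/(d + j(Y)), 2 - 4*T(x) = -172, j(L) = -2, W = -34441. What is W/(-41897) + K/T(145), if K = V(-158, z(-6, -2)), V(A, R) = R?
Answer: 1040686/1215013 ≈ 0.85652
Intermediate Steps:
T(x) = 87/2 (T(x) = ½ - ¼*(-172) = ½ + 43 = 87/2)
z(Y, d) = Y/(-2 + d) (z(Y, d) = (Y + 0)/(d - 2) = Y/(-2 + d))
K = 3/2 (K = -6/(-2 - 2) = -6/(-4) = -6*(-¼) = 3/2 ≈ 1.5000)
W/(-41897) + K/T(145) = -34441/(-41897) + 3/(2*(87/2)) = -34441*(-1/41897) + (3/2)*(2/87) = 34441/41897 + 1/29 = 1040686/1215013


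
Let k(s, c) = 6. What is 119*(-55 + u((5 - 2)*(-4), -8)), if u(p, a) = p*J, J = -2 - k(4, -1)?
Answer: 4879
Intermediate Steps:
J = -8 (J = -2 - 1*6 = -2 - 6 = -8)
u(p, a) = -8*p (u(p, a) = p*(-8) = -8*p)
119*(-55 + u((5 - 2)*(-4), -8)) = 119*(-55 - 8*(5 - 2)*(-4)) = 119*(-55 - 24*(-4)) = 119*(-55 - 8*(-12)) = 119*(-55 + 96) = 119*41 = 4879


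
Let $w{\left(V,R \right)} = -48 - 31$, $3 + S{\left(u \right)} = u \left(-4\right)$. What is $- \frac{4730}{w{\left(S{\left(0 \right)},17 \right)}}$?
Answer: $\frac{4730}{79} \approx 59.873$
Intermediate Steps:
$S{\left(u \right)} = -3 - 4 u$ ($S{\left(u \right)} = -3 + u \left(-4\right) = -3 - 4 u$)
$w{\left(V,R \right)} = -79$ ($w{\left(V,R \right)} = -48 - 31 = -79$)
$- \frac{4730}{w{\left(S{\left(0 \right)},17 \right)}} = - \frac{4730}{-79} = \left(-4730\right) \left(- \frac{1}{79}\right) = \frac{4730}{79}$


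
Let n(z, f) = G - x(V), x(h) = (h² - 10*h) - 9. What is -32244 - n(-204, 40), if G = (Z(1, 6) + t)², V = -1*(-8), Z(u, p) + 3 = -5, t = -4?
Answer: -32413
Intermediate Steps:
Z(u, p) = -8 (Z(u, p) = -3 - 5 = -8)
V = 8
x(h) = -9 + h² - 10*h
G = 144 (G = (-8 - 4)² = (-12)² = 144)
n(z, f) = 169 (n(z, f) = 144 - (-9 + 8² - 10*8) = 144 - (-9 + 64 - 80) = 144 - 1*(-25) = 144 + 25 = 169)
-32244 - n(-204, 40) = -32244 - 1*169 = -32244 - 169 = -32413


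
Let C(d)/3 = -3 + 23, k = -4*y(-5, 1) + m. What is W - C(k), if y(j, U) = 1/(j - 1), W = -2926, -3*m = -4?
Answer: -2986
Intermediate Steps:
m = 4/3 (m = -1/3*(-4) = 4/3 ≈ 1.3333)
y(j, U) = 1/(-1 + j)
k = 2 (k = -4/(-1 - 5) + 4/3 = -4/(-6) + 4/3 = -4*(-1/6) + 4/3 = 2/3 + 4/3 = 2)
C(d) = 60 (C(d) = 3*(-3 + 23) = 3*20 = 60)
W - C(k) = -2926 - 1*60 = -2926 - 60 = -2986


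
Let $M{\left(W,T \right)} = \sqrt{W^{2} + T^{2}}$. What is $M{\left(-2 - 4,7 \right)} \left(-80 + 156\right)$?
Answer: $76 \sqrt{85} \approx 700.69$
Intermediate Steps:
$M{\left(W,T \right)} = \sqrt{T^{2} + W^{2}}$
$M{\left(-2 - 4,7 \right)} \left(-80 + 156\right) = \sqrt{7^{2} + \left(-2 - 4\right)^{2}} \left(-80 + 156\right) = \sqrt{49 + \left(-2 - 4\right)^{2}} \cdot 76 = \sqrt{49 + \left(-6\right)^{2}} \cdot 76 = \sqrt{49 + 36} \cdot 76 = \sqrt{85} \cdot 76 = 76 \sqrt{85}$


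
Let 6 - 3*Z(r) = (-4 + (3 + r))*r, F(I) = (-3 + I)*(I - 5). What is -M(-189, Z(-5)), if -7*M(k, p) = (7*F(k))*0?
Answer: 0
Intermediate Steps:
F(I) = (-5 + I)*(-3 + I) (F(I) = (-3 + I)*(-5 + I) = (-5 + I)*(-3 + I))
Z(r) = 2 - r*(-1 + r)/3 (Z(r) = 2 - (-4 + (3 + r))*r/3 = 2 - (-1 + r)*r/3 = 2 - r*(-1 + r)/3)
M(k, p) = 0 (M(k, p) = -7*(15 + k² - 8*k)*0/7 = -(105 - 56*k + 7*k²)*0/7 = -⅐*0 = 0)
-M(-189, Z(-5)) = -1*0 = 0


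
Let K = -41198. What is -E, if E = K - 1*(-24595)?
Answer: 16603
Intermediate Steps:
E = -16603 (E = -41198 - 1*(-24595) = -41198 + 24595 = -16603)
-E = -1*(-16603) = 16603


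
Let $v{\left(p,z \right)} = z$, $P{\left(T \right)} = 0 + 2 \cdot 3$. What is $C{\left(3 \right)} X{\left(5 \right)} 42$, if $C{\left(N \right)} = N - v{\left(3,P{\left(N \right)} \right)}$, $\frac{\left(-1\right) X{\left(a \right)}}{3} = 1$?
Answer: $378$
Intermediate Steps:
$P{\left(T \right)} = 6$ ($P{\left(T \right)} = 0 + 6 = 6$)
$X{\left(a \right)} = -3$ ($X{\left(a \right)} = \left(-3\right) 1 = -3$)
$C{\left(N \right)} = -6 + N$ ($C{\left(N \right)} = N - 6 = -6 + N$)
$C{\left(3 \right)} X{\left(5 \right)} 42 = \left(-6 + 3\right) \left(-3\right) 42 = \left(-3\right) \left(-3\right) 42 = 9 \cdot 42 = 378$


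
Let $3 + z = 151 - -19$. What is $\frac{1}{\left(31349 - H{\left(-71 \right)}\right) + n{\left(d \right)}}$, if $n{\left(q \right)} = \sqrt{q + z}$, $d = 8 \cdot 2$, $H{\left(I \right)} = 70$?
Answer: $\frac{31279}{978375658} - \frac{\sqrt{183}}{978375658} \approx 3.1957 \cdot 10^{-5}$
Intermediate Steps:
$z = 167$ ($z = -3 + \left(151 - -19\right) = -3 + \left(151 + 19\right) = -3 + 170 = 167$)
$d = 16$
$n{\left(q \right)} = \sqrt{167 + q}$ ($n{\left(q \right)} = \sqrt{q + 167} = \sqrt{167 + q}$)
$\frac{1}{\left(31349 - H{\left(-71 \right)}\right) + n{\left(d \right)}} = \frac{1}{\left(31349 - 70\right) + \sqrt{167 + 16}} = \frac{1}{\left(31349 - 70\right) + \sqrt{183}} = \frac{1}{31279 + \sqrt{183}}$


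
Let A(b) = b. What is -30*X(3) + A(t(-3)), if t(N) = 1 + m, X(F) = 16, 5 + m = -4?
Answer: -488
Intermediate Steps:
m = -9 (m = -5 - 4 = -9)
t(N) = -8 (t(N) = 1 - 9 = -8)
-30*X(3) + A(t(-3)) = -30*16 - 8 = -480 - 8 = -488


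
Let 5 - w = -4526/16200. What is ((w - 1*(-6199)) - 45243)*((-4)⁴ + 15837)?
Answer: -5088826060241/8100 ≈ -6.2825e+8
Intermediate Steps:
w = 42763/8100 (w = 5 - (-4526)/16200 = 5 - 1*(-2263/8100) = 5 + 2263/8100 = 42763/8100 ≈ 5.2794)
((w - 1*(-6199)) - 45243)*((-4)⁴ + 15837) = ((42763/8100 - 1*(-6199)) - 45243)*((-4)⁴ + 15837) = ((42763/8100 + 6199) - 45243)*(256 + 15837) = (50254663/8100 - 45243)*16093 = -316213637/8100*16093 = -5088826060241/8100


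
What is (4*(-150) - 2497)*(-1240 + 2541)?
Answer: -4029197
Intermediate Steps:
(4*(-150) - 2497)*(-1240 + 2541) = (-600 - 2497)*1301 = -3097*1301 = -4029197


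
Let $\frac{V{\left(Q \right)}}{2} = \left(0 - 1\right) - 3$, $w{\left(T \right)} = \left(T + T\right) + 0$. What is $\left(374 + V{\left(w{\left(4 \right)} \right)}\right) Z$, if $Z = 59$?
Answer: $21594$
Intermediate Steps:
$w{\left(T \right)} = 2 T$ ($w{\left(T \right)} = 2 T + 0 = 2 T$)
$V{\left(Q \right)} = -8$ ($V{\left(Q \right)} = 2 \left(\left(0 - 1\right) - 3\right) = 2 \left(-1 - 3\right) = 2 \left(-4\right) = -8$)
$\left(374 + V{\left(w{\left(4 \right)} \right)}\right) Z = \left(374 - 8\right) 59 = 366 \cdot 59 = 21594$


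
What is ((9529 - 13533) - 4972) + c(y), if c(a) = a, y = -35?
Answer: -9011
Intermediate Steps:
((9529 - 13533) - 4972) + c(y) = ((9529 - 13533) - 4972) - 35 = (-4004 - 4972) - 35 = -8976 - 35 = -9011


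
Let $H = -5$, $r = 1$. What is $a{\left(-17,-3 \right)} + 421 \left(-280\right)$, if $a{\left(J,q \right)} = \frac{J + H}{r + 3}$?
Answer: $- \frac{235771}{2} \approx -1.1789 \cdot 10^{5}$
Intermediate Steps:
$a{\left(J,q \right)} = - \frac{5}{4} + \frac{J}{4}$ ($a{\left(J,q \right)} = \frac{J - 5}{1 + 3} = \frac{-5 + J}{4} = \left(-5 + J\right) \frac{1}{4} = - \frac{5}{4} + \frac{J}{4}$)
$a{\left(-17,-3 \right)} + 421 \left(-280\right) = \left(- \frac{5}{4} + \frac{1}{4} \left(-17\right)\right) + 421 \left(-280\right) = \left(- \frac{5}{4} - \frac{17}{4}\right) - 117880 = - \frac{11}{2} - 117880 = - \frac{235771}{2}$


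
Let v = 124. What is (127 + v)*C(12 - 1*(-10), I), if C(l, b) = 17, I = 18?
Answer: 4267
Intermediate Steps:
(127 + v)*C(12 - 1*(-10), I) = (127 + 124)*17 = 251*17 = 4267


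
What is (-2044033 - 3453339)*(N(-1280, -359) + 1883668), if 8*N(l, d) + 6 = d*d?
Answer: -20887565895117/2 ≈ -1.0444e+13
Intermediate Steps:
N(l, d) = -3/4 + d**2/8 (N(l, d) = -3/4 + (d*d)/8 = -3/4 + d**2/8)
(-2044033 - 3453339)*(N(-1280, -359) + 1883668) = (-2044033 - 3453339)*((-3/4 + (1/8)*(-359)**2) + 1883668) = -5497372*((-3/4 + (1/8)*128881) + 1883668) = -5497372*((-3/4 + 128881/8) + 1883668) = -5497372*(128875/8 + 1883668) = -5497372*15198219/8 = -20887565895117/2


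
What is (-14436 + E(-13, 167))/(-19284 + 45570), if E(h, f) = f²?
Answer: 13453/26286 ≈ 0.51179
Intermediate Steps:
(-14436 + E(-13, 167))/(-19284 + 45570) = (-14436 + 167²)/(-19284 + 45570) = (-14436 + 27889)/26286 = 13453*(1/26286) = 13453/26286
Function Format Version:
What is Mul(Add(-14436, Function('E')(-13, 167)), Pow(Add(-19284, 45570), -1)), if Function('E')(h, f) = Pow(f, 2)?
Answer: Rational(13453, 26286) ≈ 0.51179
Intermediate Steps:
Mul(Add(-14436, Function('E')(-13, 167)), Pow(Add(-19284, 45570), -1)) = Mul(Add(-14436, Pow(167, 2)), Pow(Add(-19284, 45570), -1)) = Mul(Add(-14436, 27889), Pow(26286, -1)) = Mul(13453, Rational(1, 26286)) = Rational(13453, 26286)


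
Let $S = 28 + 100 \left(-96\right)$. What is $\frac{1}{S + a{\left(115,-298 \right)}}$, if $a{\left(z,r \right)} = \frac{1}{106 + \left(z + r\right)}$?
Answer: $- \frac{77}{737045} \approx -0.00010447$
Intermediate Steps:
$a{\left(z,r \right)} = \frac{1}{106 + r + z}$ ($a{\left(z,r \right)} = \frac{1}{106 + \left(r + z\right)} = \frac{1}{106 + r + z}$)
$S = -9572$ ($S = 28 - 9600 = -9572$)
$\frac{1}{S + a{\left(115,-298 \right)}} = \frac{1}{-9572 + \frac{1}{106 - 298 + 115}} = \frac{1}{-9572 + \frac{1}{-77}} = \frac{1}{-9572 - \frac{1}{77}} = \frac{1}{- \frac{737045}{77}} = - \frac{77}{737045}$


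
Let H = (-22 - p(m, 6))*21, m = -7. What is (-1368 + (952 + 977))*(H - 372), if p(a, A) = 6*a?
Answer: 26928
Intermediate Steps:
H = 420 (H = (-22 - 6*(-7))*21 = (-22 - 1*(-42))*21 = (-22 + 42)*21 = 20*21 = 420)
(-1368 + (952 + 977))*(H - 372) = (-1368 + (952 + 977))*(420 - 372) = (-1368 + 1929)*48 = 561*48 = 26928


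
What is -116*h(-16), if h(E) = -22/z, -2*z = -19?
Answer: 5104/19 ≈ 268.63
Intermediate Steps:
z = 19/2 (z = -1/2*(-19) = 19/2 ≈ 9.5000)
h(E) = -44/19 (h(E) = -22/19/2 = -22*2/19 = -44/19)
-116*h(-16) = -116*(-44/19) = 5104/19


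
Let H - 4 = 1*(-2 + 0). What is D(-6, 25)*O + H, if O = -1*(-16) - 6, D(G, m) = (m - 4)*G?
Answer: -1258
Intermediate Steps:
D(G, m) = G*(-4 + m) (D(G, m) = (-4 + m)*G = G*(-4 + m))
H = 2 (H = 4 + 1*(-2 + 0) = 4 + 1*(-2) = 4 - 2 = 2)
O = 10 (O = 16 - 6 = 10)
D(-6, 25)*O + H = -6*(-4 + 25)*10 + 2 = -6*21*10 + 2 = -126*10 + 2 = -1260 + 2 = -1258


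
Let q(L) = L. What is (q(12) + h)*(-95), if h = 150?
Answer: -15390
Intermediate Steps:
(q(12) + h)*(-95) = (12 + 150)*(-95) = 162*(-95) = -15390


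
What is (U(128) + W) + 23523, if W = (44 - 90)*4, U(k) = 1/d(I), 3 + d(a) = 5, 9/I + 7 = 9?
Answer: 46679/2 ≈ 23340.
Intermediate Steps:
I = 9/2 (I = 9/(-7 + 9) = 9/2 ≈ 4.5000)
d(a) = 2 (d(a) = -3 + 5 = 2)
U(k) = 1/2
W = -184 (W = -46*4 = -184)
(U(128) + W) + 23523 = (1/2 - 184) + 23523 = -367/2 + 23523 = 46679/2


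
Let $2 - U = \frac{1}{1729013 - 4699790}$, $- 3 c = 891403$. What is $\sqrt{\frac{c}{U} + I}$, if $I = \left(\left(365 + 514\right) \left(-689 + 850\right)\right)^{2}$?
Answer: $\frac{\sqrt{707011574824674931150790}}{5941555} \approx 1.4152 \cdot 10^{5}$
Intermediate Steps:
$c = - \frac{891403}{3}$ ($c = \left(- \frac{1}{3}\right) 891403 = - \frac{891403}{3} \approx -2.9713 \cdot 10^{5}$)
$U = \frac{5941555}{2970777}$ ($U = 2 - \frac{1}{1729013 - 4699790} = 2 - \frac{1}{-2970777} = 2 - - \frac{1}{2970777} = 2 + \frac{1}{2970777} = \frac{5941555}{2970777} \approx 2.0$)
$I = 20027627361$ ($I = \left(879 \cdot 161\right)^{2} = 141519^{2} = 20027627361$)
$\sqrt{\frac{c}{U} + I} = \sqrt{- \frac{891403}{3 \cdot \frac{5941555}{2970777}} + 20027627361} = \sqrt{\left(- \frac{891403}{3}\right) \frac{2970777}{5941555} + 20027627361} = \sqrt{- \frac{882719843377}{5941555} + 20027627361} = \sqrt{\frac{118994366765042978}{5941555}} = \frac{\sqrt{707011574824674931150790}}{5941555}$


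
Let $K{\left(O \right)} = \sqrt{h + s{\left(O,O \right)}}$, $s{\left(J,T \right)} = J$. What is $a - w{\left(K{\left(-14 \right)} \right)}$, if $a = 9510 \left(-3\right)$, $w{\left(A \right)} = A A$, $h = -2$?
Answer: $-28514$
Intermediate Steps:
$K{\left(O \right)} = \sqrt{-2 + O}$
$w{\left(A \right)} = A^{2}$
$a = -28530$
$a - w{\left(K{\left(-14 \right)} \right)} = -28530 - \left(\sqrt{-2 - 14}\right)^{2} = -28530 - \left(\sqrt{-16}\right)^{2} = -28530 - \left(4 i\right)^{2} = -28530 - -16 = -28530 + 16 = -28514$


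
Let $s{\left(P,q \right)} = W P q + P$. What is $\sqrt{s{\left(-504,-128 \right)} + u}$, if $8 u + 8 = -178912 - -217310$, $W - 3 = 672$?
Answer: $\frac{\sqrt{174199579}}{2} \approx 6599.2$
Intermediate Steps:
$W = 675$ ($W = 3 + 672 = 675$)
$u = \frac{19195}{4}$ ($u = -1 + \frac{-178912 - -217310}{8} = -1 + \frac{-178912 + 217310}{8} = -1 + \frac{1}{8} \cdot 38398 = -1 + \frac{19199}{4} = \frac{19195}{4} \approx 4798.8$)
$s{\left(P,q \right)} = P + 675 P q$ ($s{\left(P,q \right)} = 675 P q + P = P + 675 P q$)
$\sqrt{s{\left(-504,-128 \right)} + u} = \sqrt{- 504 \left(1 + 675 \left(-128\right)\right) + \frac{19195}{4}} = \sqrt{- 504 \left(1 - 86400\right) + \frac{19195}{4}} = \sqrt{\left(-504\right) \left(-86399\right) + \frac{19195}{4}} = \sqrt{43545096 + \frac{19195}{4}} = \sqrt{\frac{174199579}{4}} = \frac{\sqrt{174199579}}{2}$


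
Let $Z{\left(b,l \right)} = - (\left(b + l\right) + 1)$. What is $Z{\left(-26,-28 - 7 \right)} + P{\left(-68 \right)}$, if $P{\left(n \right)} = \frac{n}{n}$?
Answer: $61$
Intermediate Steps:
$P{\left(n \right)} = 1$
$Z{\left(b,l \right)} = -1 - b - l$ ($Z{\left(b,l \right)} = - (1 + b + l) = -1 - b - l$)
$Z{\left(-26,-28 - 7 \right)} + P{\left(-68 \right)} = \left(-1 - -26 - \left(-28 - 7\right)\right) + 1 = \left(-1 + 26 - -35\right) + 1 = \left(-1 + 26 + 35\right) + 1 = 60 + 1 = 61$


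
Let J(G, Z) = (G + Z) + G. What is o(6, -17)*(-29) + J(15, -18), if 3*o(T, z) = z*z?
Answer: -8345/3 ≈ -2781.7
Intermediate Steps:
o(T, z) = z²/3 (o(T, z) = (z*z)/3 = z²/3)
J(G, Z) = Z + 2*G
o(6, -17)*(-29) + J(15, -18) = ((⅓)*(-17)²)*(-29) + (-18 + 2*15) = ((⅓)*289)*(-29) + (-18 + 30) = (289/3)*(-29) + 12 = -8381/3 + 12 = -8345/3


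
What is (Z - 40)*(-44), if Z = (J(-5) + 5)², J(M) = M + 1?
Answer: 1716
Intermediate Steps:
J(M) = 1 + M
Z = 1 (Z = ((1 - 5) + 5)² = (-4 + 5)² = 1² = 1)
(Z - 40)*(-44) = (1 - 40)*(-44) = -39*(-44) = 1716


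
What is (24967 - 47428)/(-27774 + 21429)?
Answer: 7487/2115 ≈ 3.5400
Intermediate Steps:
(24967 - 47428)/(-27774 + 21429) = -22461/(-6345) = -22461*(-1/6345) = 7487/2115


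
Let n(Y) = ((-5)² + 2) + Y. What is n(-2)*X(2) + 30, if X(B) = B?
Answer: 80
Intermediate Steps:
n(Y) = 27 + Y (n(Y) = (25 + 2) + Y = 27 + Y)
n(-2)*X(2) + 30 = (27 - 2)*2 + 30 = 25*2 + 30 = 50 + 30 = 80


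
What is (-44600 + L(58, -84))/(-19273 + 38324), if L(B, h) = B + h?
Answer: -44626/19051 ≈ -2.3424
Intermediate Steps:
(-44600 + L(58, -84))/(-19273 + 38324) = (-44600 + (58 - 84))/(-19273 + 38324) = (-44600 - 26)/19051 = -44626*1/19051 = -44626/19051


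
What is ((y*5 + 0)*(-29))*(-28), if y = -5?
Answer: -20300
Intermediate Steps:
((y*5 + 0)*(-29))*(-28) = ((-5*5 + 0)*(-29))*(-28) = ((-25 + 0)*(-29))*(-28) = -25*(-29)*(-28) = 725*(-28) = -20300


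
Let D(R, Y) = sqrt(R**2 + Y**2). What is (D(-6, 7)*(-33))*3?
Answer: -99*sqrt(85) ≈ -912.74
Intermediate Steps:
(D(-6, 7)*(-33))*3 = (sqrt((-6)**2 + 7**2)*(-33))*3 = (sqrt(36 + 49)*(-33))*3 = (sqrt(85)*(-33))*3 = -33*sqrt(85)*3 = -99*sqrt(85)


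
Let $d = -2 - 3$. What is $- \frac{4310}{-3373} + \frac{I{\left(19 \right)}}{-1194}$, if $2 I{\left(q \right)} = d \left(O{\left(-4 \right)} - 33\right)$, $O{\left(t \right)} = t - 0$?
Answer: $\frac{9668275}{8054724} \approx 1.2003$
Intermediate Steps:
$d = -5$ ($d = -2 - 3 = -5$)
$O{\left(t \right)} = t$ ($O{\left(t \right)} = t + 0 = t$)
$I{\left(q \right)} = \frac{185}{2}$ ($I{\left(q \right)} = \frac{\left(-5\right) \left(-4 - 33\right)}{2} = \frac{\left(-5\right) \left(-37\right)}{2} = \frac{1}{2} \cdot 185 = \frac{185}{2}$)
$- \frac{4310}{-3373} + \frac{I{\left(19 \right)}}{-1194} = - \frac{4310}{-3373} + \frac{185}{2 \left(-1194\right)} = \left(-4310\right) \left(- \frac{1}{3373}\right) + \frac{185}{2} \left(- \frac{1}{1194}\right) = \frac{4310}{3373} - \frac{185}{2388} = \frac{9668275}{8054724}$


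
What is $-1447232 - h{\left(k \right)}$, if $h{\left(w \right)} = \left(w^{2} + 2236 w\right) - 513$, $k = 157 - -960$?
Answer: $-5192020$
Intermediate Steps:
$k = 1117$ ($k = 157 + 960 = 1117$)
$h{\left(w \right)} = -513 + w^{2} + 2236 w$ ($h{\left(w \right)} = \left(w^{2} + 2236 w\right) - 513 = -513 + w^{2} + 2236 w$)
$-1447232 - h{\left(k \right)} = -1447232 - \left(-513 + 1117^{2} + 2236 \cdot 1117\right) = -1447232 - \left(-513 + 1247689 + 2497612\right) = -1447232 - 3744788 = -5192020$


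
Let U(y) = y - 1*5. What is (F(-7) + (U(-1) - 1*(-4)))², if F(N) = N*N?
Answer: 2209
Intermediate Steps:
U(y) = -5 + y (U(y) = y - 5 = -5 + y)
F(N) = N²
(F(-7) + (U(-1) - 1*(-4)))² = ((-7)² + ((-5 - 1) - 1*(-4)))² = (49 + (-6 + 4))² = (49 - 2)² = 47² = 2209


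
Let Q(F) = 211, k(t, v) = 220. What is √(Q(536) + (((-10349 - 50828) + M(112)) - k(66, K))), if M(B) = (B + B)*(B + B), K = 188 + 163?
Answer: I*√11010 ≈ 104.93*I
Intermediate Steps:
K = 351
M(B) = 4*B² (M(B) = (2*B)*(2*B) = 4*B²)
√(Q(536) + (((-10349 - 50828) + M(112)) - k(66, K))) = √(211 + (((-10349 - 50828) + 4*112²) - 1*220)) = √(211 + ((-61177 + 4*12544) - 220)) = √(211 + ((-61177 + 50176) - 220)) = √(211 + (-11001 - 220)) = √(211 - 11221) = √(-11010) = I*√11010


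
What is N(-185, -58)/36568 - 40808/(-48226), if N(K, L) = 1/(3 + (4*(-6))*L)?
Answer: 1040856217553/1230061036680 ≈ 0.84618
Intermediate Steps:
N(K, L) = 1/(3 - 24*L)
N(-185, -58)/36568 - 40808/(-48226) = -1/(-3 + 24*(-58))/36568 - 40808/(-48226) = -1/(-3 - 1392)*(1/36568) - 40808*(-1/48226) = -1/(-1395)*(1/36568) + 20404/24113 = -1*(-1/1395)*(1/36568) + 20404/24113 = (1/1395)*(1/36568) + 20404/24113 = 1/51012360 + 20404/24113 = 1040856217553/1230061036680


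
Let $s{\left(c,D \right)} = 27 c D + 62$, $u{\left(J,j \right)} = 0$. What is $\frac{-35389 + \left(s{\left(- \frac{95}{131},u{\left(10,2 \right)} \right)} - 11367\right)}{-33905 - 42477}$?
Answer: $\frac{23347}{38191} \approx 0.61132$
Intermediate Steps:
$s{\left(c,D \right)} = 62 + 27 D c$ ($s{\left(c,D \right)} = 27 D c + 62 = 62 + 27 D c$)
$\frac{-35389 + \left(s{\left(- \frac{95}{131},u{\left(10,2 \right)} \right)} - 11367\right)}{-33905 - 42477} = \frac{-35389 + \left(\left(62 + 27 \cdot 0 \left(- \frac{95}{131}\right)\right) - 11367\right)}{-33905 - 42477} = \frac{-35389 + \left(\left(62 + 27 \cdot 0 \left(\left(-95\right) \frac{1}{131}\right)\right) - 11367\right)}{-76382} = \left(-35389 + \left(\left(62 + 27 \cdot 0 \left(- \frac{95}{131}\right)\right) - 11367\right)\right) \left(- \frac{1}{76382}\right) = \left(-35389 + \left(\left(62 + 0\right) - 11367\right)\right) \left(- \frac{1}{76382}\right) = \left(-35389 + \left(62 - 11367\right)\right) \left(- \frac{1}{76382}\right) = \left(-35389 - 11305\right) \left(- \frac{1}{76382}\right) = \left(-46694\right) \left(- \frac{1}{76382}\right) = \frac{23347}{38191}$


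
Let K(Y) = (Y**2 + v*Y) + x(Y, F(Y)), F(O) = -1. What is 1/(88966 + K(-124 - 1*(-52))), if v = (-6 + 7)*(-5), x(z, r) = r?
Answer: 1/94509 ≈ 1.0581e-5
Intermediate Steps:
v = -5 (v = 1*(-5) = -5)
K(Y) = -1 + Y**2 - 5*Y (K(Y) = (Y**2 - 5*Y) - 1 = -1 + Y**2 - 5*Y)
1/(88966 + K(-124 - 1*(-52))) = 1/(88966 + (-1 + (-124 - 1*(-52))**2 - 5*(-124 - 1*(-52)))) = 1/(88966 + (-1 + (-124 + 52)**2 - 5*(-124 + 52))) = 1/(88966 + (-1 + (-72)**2 - 5*(-72))) = 1/(88966 + (-1 + 5184 + 360)) = 1/(88966 + 5543) = 1/94509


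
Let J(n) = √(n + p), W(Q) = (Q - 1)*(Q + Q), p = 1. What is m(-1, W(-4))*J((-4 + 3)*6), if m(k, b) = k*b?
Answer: -40*I*√5 ≈ -89.443*I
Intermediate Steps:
W(Q) = 2*Q*(-1 + Q) (W(Q) = (-1 + Q)*(2*Q) = 2*Q*(-1 + Q))
J(n) = √(1 + n) (J(n) = √(n + 1) = √(1 + n))
m(k, b) = b*k
m(-1, W(-4))*J((-4 + 3)*6) = ((2*(-4)*(-1 - 4))*(-1))*√(1 + (-4 + 3)*6) = ((2*(-4)*(-5))*(-1))*√(1 - 1*6) = (40*(-1))*√(1 - 6) = -40*I*√5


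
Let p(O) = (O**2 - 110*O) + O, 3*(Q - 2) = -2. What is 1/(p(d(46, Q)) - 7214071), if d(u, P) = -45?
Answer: -1/7207141 ≈ -1.3875e-7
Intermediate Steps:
Q = 4/3 (Q = 2 + (1/3)*(-2) = 2 - 2/3 = 4/3 ≈ 1.3333)
p(O) = O**2 - 109*O
1/(p(d(46, Q)) - 7214071) = 1/(-45*(-109 - 45) - 7214071) = 1/(-45*(-154) - 7214071) = 1/(6930 - 7214071) = 1/(-7207141) = -1/7207141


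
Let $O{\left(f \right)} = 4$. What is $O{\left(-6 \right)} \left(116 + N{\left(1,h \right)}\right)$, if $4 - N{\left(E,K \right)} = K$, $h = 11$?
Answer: $436$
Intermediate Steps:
$N{\left(E,K \right)} = 4 - K$
$O{\left(-6 \right)} \left(116 + N{\left(1,h \right)}\right) = 4 \left(116 + \left(4 - 11\right)\right) = 4 \left(116 - 7\right) = 4 \cdot 109 = 436$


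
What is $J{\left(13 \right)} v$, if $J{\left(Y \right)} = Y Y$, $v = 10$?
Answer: $1690$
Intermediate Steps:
$J{\left(Y \right)} = Y^{2}$
$J{\left(13 \right)} v = 13^{2} \cdot 10 = 169 \cdot 10 = 1690$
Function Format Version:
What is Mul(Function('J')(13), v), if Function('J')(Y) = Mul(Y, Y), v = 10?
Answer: 1690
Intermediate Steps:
Function('J')(Y) = Pow(Y, 2)
Mul(Function('J')(13), v) = Mul(Pow(13, 2), 10) = Mul(169, 10) = 1690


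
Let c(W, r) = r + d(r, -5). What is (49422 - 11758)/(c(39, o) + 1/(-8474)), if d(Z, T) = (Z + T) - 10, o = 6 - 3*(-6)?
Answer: 319164736/279641 ≈ 1141.3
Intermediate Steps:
o = 24 (o = 6 + 18 = 24)
d(Z, T) = -10 + T + Z (d(Z, T) = (T + Z) - 10 = -10 + T + Z)
c(W, r) = -15 + 2*r (c(W, r) = r + (-10 - 5 + r) = r + (-15 + r) = -15 + 2*r)
(49422 - 11758)/(c(39, o) + 1/(-8474)) = (49422 - 11758)/((-15 + 2*24) + 1/(-8474)) = 37664/((-15 + 48) - 1/8474) = 37664/(33 - 1/8474) = 37664/(279641/8474) = 37664*(8474/279641) = 319164736/279641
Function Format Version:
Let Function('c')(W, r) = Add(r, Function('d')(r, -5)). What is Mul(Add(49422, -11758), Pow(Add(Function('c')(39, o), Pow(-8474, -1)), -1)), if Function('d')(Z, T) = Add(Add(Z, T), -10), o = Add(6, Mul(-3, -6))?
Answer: Rational(319164736, 279641) ≈ 1141.3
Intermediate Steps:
o = 24 (o = Add(6, 18) = 24)
Function('d')(Z, T) = Add(-10, T, Z) (Function('d')(Z, T) = Add(Add(T, Z), -10) = Add(-10, T, Z))
Function('c')(W, r) = Add(-15, Mul(2, r)) (Function('c')(W, r) = Add(r, Add(-10, -5, r)) = Add(r, Add(-15, r)) = Add(-15, Mul(2, r)))
Mul(Add(49422, -11758), Pow(Add(Function('c')(39, o), Pow(-8474, -1)), -1)) = Mul(Add(49422, -11758), Pow(Add(Add(-15, Mul(2, 24)), Pow(-8474, -1)), -1)) = Mul(37664, Pow(Add(Add(-15, 48), Rational(-1, 8474)), -1)) = Mul(37664, Pow(Add(33, Rational(-1, 8474)), -1)) = Mul(37664, Pow(Rational(279641, 8474), -1)) = Mul(37664, Rational(8474, 279641)) = Rational(319164736, 279641)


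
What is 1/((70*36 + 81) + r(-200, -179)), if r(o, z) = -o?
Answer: 1/2801 ≈ 0.00035702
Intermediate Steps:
1/((70*36 + 81) + r(-200, -179)) = 1/((70*36 + 81) - 1*(-200)) = 1/((2520 + 81) + 200) = 1/(2601 + 200) = 1/2801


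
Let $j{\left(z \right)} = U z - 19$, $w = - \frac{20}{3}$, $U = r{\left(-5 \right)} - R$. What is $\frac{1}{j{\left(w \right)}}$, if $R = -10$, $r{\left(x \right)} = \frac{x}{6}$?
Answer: $- \frac{9}{721} \approx -0.012483$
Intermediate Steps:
$r{\left(x \right)} = \frac{x}{6}$ ($r{\left(x \right)} = x \frac{1}{6} = \frac{x}{6}$)
$U = \frac{55}{6}$ ($U = \frac{1}{6} \left(-5\right) - -10 = - \frac{5}{6} + 10 = \frac{55}{6} \approx 9.1667$)
$w = - \frac{20}{3}$ ($w = \left(-20\right) \frac{1}{3} = - \frac{20}{3} \approx -6.6667$)
$j{\left(z \right)} = -19 + \frac{55 z}{6}$ ($j{\left(z \right)} = \frac{55 z}{6} - 19 = -19 + \frac{55 z}{6}$)
$\frac{1}{j{\left(w \right)}} = \frac{1}{-19 + \frac{55}{6} \left(- \frac{20}{3}\right)} = \frac{1}{-19 - \frac{550}{9}} = \frac{1}{- \frac{721}{9}} = - \frac{9}{721}$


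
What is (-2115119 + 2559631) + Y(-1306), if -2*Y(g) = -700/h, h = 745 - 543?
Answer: 44895887/101 ≈ 4.4451e+5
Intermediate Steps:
h = 202
Y(g) = 175/101 (Y(g) = -(-350)/202 = -½*(-350/101) = 175/101)
(-2115119 + 2559631) + Y(-1306) = (-2115119 + 2559631) + 175/101 = 444512 + 175/101 = 44895887/101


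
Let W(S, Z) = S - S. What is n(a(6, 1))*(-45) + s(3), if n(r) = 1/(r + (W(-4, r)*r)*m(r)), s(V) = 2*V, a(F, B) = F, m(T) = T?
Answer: -3/2 ≈ -1.5000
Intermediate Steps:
W(S, Z) = 0
n(r) = 1/r (n(r) = 1/(r + (0*r)*r) = 1/(r + 0*r) = 1/(r + 0) = 1/r)
n(a(6, 1))*(-45) + s(3) = -45/6 + 2*3 = (⅙)*(-45) + 6 = -15/2 + 6 = -3/2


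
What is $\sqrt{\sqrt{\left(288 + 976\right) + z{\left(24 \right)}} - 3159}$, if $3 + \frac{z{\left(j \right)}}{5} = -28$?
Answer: $\sqrt{-3159 + \sqrt{1109}} \approx 55.908 i$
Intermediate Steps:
$z{\left(j \right)} = -155$ ($z{\left(j \right)} = -15 + 5 \left(-28\right) = -15 - 140 = -155$)
$\sqrt{\sqrt{\left(288 + 976\right) + z{\left(24 \right)}} - 3159} = \sqrt{\sqrt{\left(288 + 976\right) - 155} - 3159} = \sqrt{\sqrt{1264 - 155} - 3159} = \sqrt{\sqrt{1109} - 3159} = \sqrt{-3159 + \sqrt{1109}}$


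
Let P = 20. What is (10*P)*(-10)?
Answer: -2000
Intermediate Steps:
(10*P)*(-10) = (10*20)*(-10) = 200*(-10) = -2000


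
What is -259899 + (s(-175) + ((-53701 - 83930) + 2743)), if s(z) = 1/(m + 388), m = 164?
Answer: -217922423/552 ≈ -3.9479e+5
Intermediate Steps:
s(z) = 1/552 (s(z) = 1/(164 + 388) = 1/552)
-259899 + (s(-175) + ((-53701 - 83930) + 2743)) = -259899 + (1/552 + ((-53701 - 83930) + 2743)) = -259899 + (1/552 + (-137631 + 2743)) = -259899 + (1/552 - 134888) = -259899 - 74458175/552 = -217922423/552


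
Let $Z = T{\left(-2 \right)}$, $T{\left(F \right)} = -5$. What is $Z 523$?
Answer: $-2615$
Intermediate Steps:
$Z = -5$
$Z 523 = \left(-5\right) 523 = -2615$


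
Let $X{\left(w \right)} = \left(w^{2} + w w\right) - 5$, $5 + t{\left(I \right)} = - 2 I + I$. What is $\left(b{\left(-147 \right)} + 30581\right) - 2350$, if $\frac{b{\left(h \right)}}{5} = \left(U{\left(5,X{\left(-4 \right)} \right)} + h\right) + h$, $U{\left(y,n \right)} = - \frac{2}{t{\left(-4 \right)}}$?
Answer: $26771$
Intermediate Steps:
$t{\left(I \right)} = -5 - I$ ($t{\left(I \right)} = -5 + \left(- 2 I + I\right) = -5 - I$)
$X{\left(w \right)} = -5 + 2 w^{2}$ ($X{\left(w \right)} = \left(w^{2} + w^{2}\right) - 5 = 2 w^{2} - 5 = -5 + 2 w^{2}$)
$U{\left(y,n \right)} = 2$ ($U{\left(y,n \right)} = - \frac{2}{-5 - -4} = - \frac{2}{-5 + 4} = - \frac{2}{-1} = \left(-2\right) \left(-1\right) = 2$)
$b{\left(h \right)} = 10 + 10 h$ ($b{\left(h \right)} = 5 \left(\left(2 + h\right) + h\right) = 5 \left(2 + 2 h\right) = 10 + 10 h$)
$\left(b{\left(-147 \right)} + 30581\right) - 2350 = \left(\left(10 + 10 \left(-147\right)\right) + 30581\right) - 2350 = \left(\left(10 - 1470\right) + 30581\right) - 2350 = \left(-1460 + 30581\right) - 2350 = 29121 - 2350 = 26771$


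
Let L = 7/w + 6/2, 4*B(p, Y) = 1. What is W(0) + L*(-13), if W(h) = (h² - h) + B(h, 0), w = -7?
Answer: -103/4 ≈ -25.750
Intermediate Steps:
B(p, Y) = ¼ (B(p, Y) = (¼)*1 = ¼)
L = 2 (L = 7/(-7) + 6/2 = 7*(-⅐) + 6*(½) = -1 + 3 = 2)
W(h) = ¼ + h² - h (W(h) = (h² - h) + ¼ = ¼ + h² - h)
W(0) + L*(-13) = (¼ + 0² - 1*0) + 2*(-13) = (¼ + 0 + 0) - 26 = ¼ - 26 = -103/4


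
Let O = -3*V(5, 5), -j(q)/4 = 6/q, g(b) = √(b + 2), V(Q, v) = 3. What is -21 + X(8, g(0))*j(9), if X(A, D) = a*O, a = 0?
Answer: -21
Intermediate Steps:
g(b) = √(2 + b)
j(q) = -24/q
O = -9 (O = -3*3 = -9)
X(A, D) = 0 (X(A, D) = 0*(-9) = 0)
-21 + X(8, g(0))*j(9) = -21 + 0*(-24/9) = -21 + 0*(-24*⅑) = -21 + 0*(-8/3) = -21 + 0 = -21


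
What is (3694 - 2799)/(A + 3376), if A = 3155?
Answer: 895/6531 ≈ 0.13704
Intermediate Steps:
(3694 - 2799)/(A + 3376) = (3694 - 2799)/(3155 + 3376) = 895/6531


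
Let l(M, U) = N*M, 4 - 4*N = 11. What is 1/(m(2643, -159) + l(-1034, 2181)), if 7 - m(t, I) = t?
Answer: -2/1653 ≈ -0.0012099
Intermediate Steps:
N = -7/4 (N = 1 - ¼*11 = 1 - 11/4 = -7/4 ≈ -1.7500)
l(M, U) = -7*M/4
m(t, I) = 7 - t
1/(m(2643, -159) + l(-1034, 2181)) = 1/((7 - 1*2643) - 7/4*(-1034)) = 1/((7 - 2643) + 3619/2) = 1/(-2636 + 3619/2) = 1/(-1653/2) = -2/1653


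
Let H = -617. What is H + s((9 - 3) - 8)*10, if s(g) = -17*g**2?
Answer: -1297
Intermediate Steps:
H + s((9 - 3) - 8)*10 = -617 - 17*((9 - 3) - 8)**2*10 = -617 - 17*(6 - 8)**2*10 = -617 - 17*(-2)**2*10 = -617 - 17*4*10 = -617 - 68*10 = -617 - 680 = -1297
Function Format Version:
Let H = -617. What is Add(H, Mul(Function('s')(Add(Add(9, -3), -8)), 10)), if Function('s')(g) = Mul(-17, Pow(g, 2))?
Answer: -1297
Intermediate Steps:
Add(H, Mul(Function('s')(Add(Add(9, -3), -8)), 10)) = Add(-617, Mul(Mul(-17, Pow(Add(Add(9, -3), -8), 2)), 10)) = Add(-617, Mul(Mul(-17, Pow(Add(6, -8), 2)), 10)) = Add(-617, Mul(Mul(-17, Pow(-2, 2)), 10)) = Add(-617, Mul(Mul(-17, 4), 10)) = Add(-617, Mul(-68, 10)) = Add(-617, -680) = -1297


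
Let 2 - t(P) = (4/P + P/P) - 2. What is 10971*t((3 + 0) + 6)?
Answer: 28037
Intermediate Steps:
t(P) = 3 - 4/P (t(P) = 2 - ((4/P + P/P) - 2) = 2 - ((4/P + 1) - 2) = 2 - ((1 + 4/P) - 2) = 2 - (-1 + 4/P) = 2 + (1 - 4/P) = 3 - 4/P)
10971*t((3 + 0) + 6) = 10971*(3 - 4/((3 + 0) + 6)) = 10971*(3 - 4/(3 + 6)) = 10971*(3 - 4/9) = 10971*(23/9) = 28037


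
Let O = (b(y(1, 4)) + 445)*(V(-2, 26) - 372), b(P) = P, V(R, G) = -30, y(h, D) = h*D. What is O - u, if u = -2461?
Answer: -178037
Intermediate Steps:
y(h, D) = D*h
O = -180498 (O = (4*1 + 445)*(-30 - 372) = (4 + 445)*(-402) = 449*(-402) = -180498)
O - u = -180498 - 1*(-2461) = -180498 + 2461 = -178037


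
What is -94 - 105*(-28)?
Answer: 2846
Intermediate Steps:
-94 - 105*(-28) = -94 + 2940 = 2846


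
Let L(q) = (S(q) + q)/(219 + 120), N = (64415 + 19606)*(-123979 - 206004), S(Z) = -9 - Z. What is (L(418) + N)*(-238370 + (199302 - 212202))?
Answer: 787224308156290740/113 ≈ 6.9666e+15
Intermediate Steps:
N = -27725501643 (N = 84021*(-329983) = -27725501643)
L(q) = -3/113 (L(q) = ((-9 - q) + q)/(219 + 120) = -9/339 = -9*1/339 = -3/113)
(L(418) + N)*(-238370 + (199302 - 212202)) = (-3/113 - 27725501643)*(-238370 + (199302 - 212202)) = -3132981685662*(-238370 - 12900)/113 = -3132981685662/113*(-251270) = 787224308156290740/113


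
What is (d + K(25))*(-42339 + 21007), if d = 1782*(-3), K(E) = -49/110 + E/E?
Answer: 6271597334/55 ≈ 1.1403e+8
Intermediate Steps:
K(E) = 61/110 (K(E) = -49*1/110 + 1 = -49/110 + 1 = 61/110)
d = -5346
(d + K(25))*(-42339 + 21007) = (-5346 + 61/110)*(-42339 + 21007) = -587999/110*(-21332) = 6271597334/55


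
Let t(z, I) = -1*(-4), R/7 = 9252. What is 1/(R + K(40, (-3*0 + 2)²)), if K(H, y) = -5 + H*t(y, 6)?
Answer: 1/64919 ≈ 1.5404e-5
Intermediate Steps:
R = 64764 (R = 7*9252 = 64764)
t(z, I) = 4
K(H, y) = -5 + 4*H (K(H, y) = -5 + H*4 = -5 + 4*H)
1/(R + K(40, (-3*0 + 2)²)) = 1/(64764 + (-5 + 4*40)) = 1/(64764 + (-5 + 160)) = 1/(64764 + 155) = 1/64919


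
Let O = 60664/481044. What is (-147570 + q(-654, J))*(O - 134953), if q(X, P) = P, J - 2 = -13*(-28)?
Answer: 796352421377556/40087 ≈ 1.9866e+10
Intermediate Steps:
O = 15166/120261 (O = 60664*(1/481044) = 15166/120261 ≈ 0.12611)
J = 366 (J = 2 - 13*(-28) = 2 + 364 = 366)
(-147570 + q(-654, J))*(O - 134953) = (-147570 + 366)*(15166/120261 - 134953) = -147204*(-16229567567/120261) = 796352421377556/40087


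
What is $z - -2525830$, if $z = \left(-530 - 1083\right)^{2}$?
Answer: $5127599$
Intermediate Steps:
$z = 2601769$ ($z = \left(-1613\right)^{2} = 2601769$)
$z - -2525830 = 2601769 - -2525830 = 2601769 + 2525830 = 5127599$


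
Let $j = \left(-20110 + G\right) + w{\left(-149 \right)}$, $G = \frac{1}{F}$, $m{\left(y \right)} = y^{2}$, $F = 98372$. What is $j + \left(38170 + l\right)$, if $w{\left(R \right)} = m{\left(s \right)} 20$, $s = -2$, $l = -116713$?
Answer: $- \frac{9696823155}{98372} \approx -98573.0$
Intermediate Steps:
$G = \frac{1}{98372} \approx 1.0165 \cdot 10^{-5}$
$w{\left(R \right)} = 80$ ($w{\left(R \right)} = \left(-2\right)^{2} \cdot 20 = 4 \cdot 20 = 80$)
$j = - \frac{1970391159}{98372}$ ($j = \left(-20110 + \frac{1}{98372}\right) + 80 = - \frac{1978260919}{98372} + 80 = - \frac{1970391159}{98372} \approx -20030.0$)
$j + \left(38170 + l\right) = - \frac{1970391159}{98372} + \left(38170 - 116713\right) = - \frac{1970391159}{98372} - 78543 = - \frac{9696823155}{98372}$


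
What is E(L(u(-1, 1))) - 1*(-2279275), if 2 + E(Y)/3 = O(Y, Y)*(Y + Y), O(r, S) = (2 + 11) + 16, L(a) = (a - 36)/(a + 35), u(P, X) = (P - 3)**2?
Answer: 38746413/17 ≈ 2.2792e+6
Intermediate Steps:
u(P, X) = (-3 + P)**2
L(a) = (-36 + a)/(35 + a)
O(r, S) = 29 (O(r, S) = 13 + 16 = 29)
E(Y) = -6 + 174*Y (E(Y) = -6 + 3*(29*(Y + Y)) = -6 + 3*(29*(2*Y)) = -6 + 3*(58*Y) = -6 + 174*Y)
E(L(u(-1, 1))) - 1*(-2279275) = (-6 + 174*((-36 + (-3 - 1)**2)/(35 + (-3 - 1)**2))) - 1*(-2279275) = (-6 + 174*((-36 + (-4)**2)/(35 + (-4)**2))) + 2279275 = (-6 + 174*((-36 + 16)/(35 + 16))) + 2279275 = (-6 + 174*(-20/51)) + 2279275 = (-6 - 1160/17) + 2279275 = -1262/17 + 2279275 = 38746413/17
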